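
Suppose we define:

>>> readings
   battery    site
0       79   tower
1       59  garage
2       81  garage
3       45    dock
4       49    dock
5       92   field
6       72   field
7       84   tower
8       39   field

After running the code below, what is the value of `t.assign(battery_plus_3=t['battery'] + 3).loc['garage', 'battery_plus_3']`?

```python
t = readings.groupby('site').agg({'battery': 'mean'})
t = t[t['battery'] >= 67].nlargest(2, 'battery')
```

group by site, mean of battery:
          battery
site             
dock    47.000000
field   67.666667
garage  70.000000
tower   81.500000
filter rows where battery >= 67:
          battery
site             
field   67.666667
garage  70.000000
tower   81.500000
take 2 rows with largest battery:
        battery
site           
tower      81.5
garage     70.0
add column battery_plus_3 = t['battery'] + 3:
        battery  battery_plus_3
site                           
tower      81.5            84.5
garage     70.0            73.0
Hence 73.0.

73.0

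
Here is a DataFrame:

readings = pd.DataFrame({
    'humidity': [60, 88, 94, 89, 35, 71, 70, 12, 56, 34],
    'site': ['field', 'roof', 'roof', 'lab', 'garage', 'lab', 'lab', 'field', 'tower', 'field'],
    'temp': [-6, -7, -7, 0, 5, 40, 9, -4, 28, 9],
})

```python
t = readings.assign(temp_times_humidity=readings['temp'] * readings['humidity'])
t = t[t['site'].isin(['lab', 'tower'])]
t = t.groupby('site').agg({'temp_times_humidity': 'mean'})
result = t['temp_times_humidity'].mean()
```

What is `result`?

add column temp_times_humidity = readings['temp'] * readings['humidity']:
   humidity    site  temp  temp_times_humidity
0        60   field    -6                 -360
1        88    roof    -7                 -616
2        94    roof    -7                 -658
3        89     lab     0                    0
4        35  garage     5                  175
5        71     lab    40                 2840
6        70     lab     9                  630
7        12   field    -4                  -48
8        56   tower    28                 1568
9        34   field     9                  306
filter rows where site in ['lab', 'tower']:
   humidity   site  temp  temp_times_humidity
3        89    lab     0                    0
5        71    lab    40                 2840
6        70    lab     9                  630
8        56  tower    28                 1568
group by site, mean of temp_times_humidity:
       temp_times_humidity
site                      
lab            1156.666667
tower          1568.000000
Then the mean of column 'temp_times_humidity': 1362.33333333

1362.33333333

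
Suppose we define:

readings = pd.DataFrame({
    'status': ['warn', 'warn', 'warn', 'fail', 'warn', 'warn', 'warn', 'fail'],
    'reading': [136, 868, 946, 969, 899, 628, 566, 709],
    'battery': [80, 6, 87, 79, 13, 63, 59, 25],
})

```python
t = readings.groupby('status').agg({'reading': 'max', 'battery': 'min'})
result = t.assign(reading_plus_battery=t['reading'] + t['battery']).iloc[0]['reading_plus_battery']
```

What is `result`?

994

group by status: max(reading), min(battery):
        reading  battery
status                  
fail        969       25
warn        946        6
add column reading_plus_battery = t['reading'] + t['battery']:
        reading  battery  reading_plus_battery
status                                        
fail        969       25                   994
warn        946        6                   952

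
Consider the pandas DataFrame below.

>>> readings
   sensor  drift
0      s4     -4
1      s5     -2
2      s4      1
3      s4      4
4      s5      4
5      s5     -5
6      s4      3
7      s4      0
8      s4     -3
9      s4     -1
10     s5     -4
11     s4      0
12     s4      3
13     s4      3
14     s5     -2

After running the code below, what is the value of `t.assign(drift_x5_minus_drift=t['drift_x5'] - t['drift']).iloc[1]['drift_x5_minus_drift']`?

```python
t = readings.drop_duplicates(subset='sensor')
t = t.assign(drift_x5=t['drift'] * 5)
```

drop duplicate sensor (keep=first):
  sensor  drift
0     s4     -4
1     s5     -2
add column drift_x5 = t['drift'] * 5:
  sensor  drift  drift_x5
0     s4     -4       -20
1     s5     -2       -10
add column drift_x5_minus_drift = t['drift_x5'] - t['drift']:
  sensor  drift  drift_x5  drift_x5_minus_drift
0     s4     -4       -20                   -16
1     s5     -2       -10                    -8
Finally, value at position 1, column 'drift_x5_minus_drift' = -8.

-8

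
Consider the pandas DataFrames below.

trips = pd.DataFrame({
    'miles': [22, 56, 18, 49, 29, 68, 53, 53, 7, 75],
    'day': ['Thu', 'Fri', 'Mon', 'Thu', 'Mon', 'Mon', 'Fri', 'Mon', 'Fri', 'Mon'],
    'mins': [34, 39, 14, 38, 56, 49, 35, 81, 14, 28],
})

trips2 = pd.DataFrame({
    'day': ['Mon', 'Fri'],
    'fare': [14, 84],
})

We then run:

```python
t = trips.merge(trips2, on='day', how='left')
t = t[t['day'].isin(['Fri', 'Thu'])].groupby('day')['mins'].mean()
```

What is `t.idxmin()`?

merge on 'day' (how='left') → 10 rows:
   miles  day  mins  fare
0     22  Thu    34   NaN
1     56  Fri    39  84.0
2     18  Mon    14  14.0
3     49  Thu    38   NaN
4     29  Mon    56  14.0
5     68  Mon    49  14.0
6     53  Fri    35  84.0
7     53  Mon    81  14.0
8      7  Fri    14  84.0
9     75  Mon    28  14.0
filter rows where day in ['Fri', 'Thu']:
   miles  day  mins  fare
0     22  Thu    34   NaN
1     56  Fri    39  84.0
3     49  Thu    38   NaN
6     53  Fri    35  84.0
8      7  Fri    14  84.0
group by day, mean of mins:
day
Fri    29.333333
Thu    36.000000
Name: mins, dtype: float64

Fri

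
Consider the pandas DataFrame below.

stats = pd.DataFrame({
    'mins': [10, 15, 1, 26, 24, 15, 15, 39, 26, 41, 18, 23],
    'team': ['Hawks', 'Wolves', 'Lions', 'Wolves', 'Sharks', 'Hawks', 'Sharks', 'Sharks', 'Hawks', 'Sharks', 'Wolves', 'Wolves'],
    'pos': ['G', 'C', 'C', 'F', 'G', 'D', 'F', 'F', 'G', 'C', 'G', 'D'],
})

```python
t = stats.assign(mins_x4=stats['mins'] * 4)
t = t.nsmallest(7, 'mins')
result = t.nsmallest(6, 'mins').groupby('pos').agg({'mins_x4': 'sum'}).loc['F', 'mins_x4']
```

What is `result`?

add column mins_x4 = stats['mins'] * 4:
    mins    team pos  mins_x4
0     10   Hawks   G       40
1     15  Wolves   C       60
2      1   Lions   C        4
3     26  Wolves   F      104
4     24  Sharks   G       96
5     15   Hawks   D       60
6     15  Sharks   F       60
7     39  Sharks   F      156
8     26   Hawks   G      104
9     41  Sharks   C      164
10    18  Wolves   G       72
11    23  Wolves   D       92
take 7 rows with smallest mins:
    mins    team pos  mins_x4
2      1   Lions   C        4
0     10   Hawks   G       40
1     15  Wolves   C       60
5     15   Hawks   D       60
6     15  Sharks   F       60
10    18  Wolves   G       72
11    23  Wolves   D       92
take 6 rows with smallest mins:
    mins    team pos  mins_x4
2      1   Lions   C        4
0     10   Hawks   G       40
1     15  Wolves   C       60
5     15   Hawks   D       60
6     15  Sharks   F       60
10    18  Wolves   G       72
group by pos, sum of mins_x4:
     mins_x4
pos         
C         64
D         60
F         60
G        112

60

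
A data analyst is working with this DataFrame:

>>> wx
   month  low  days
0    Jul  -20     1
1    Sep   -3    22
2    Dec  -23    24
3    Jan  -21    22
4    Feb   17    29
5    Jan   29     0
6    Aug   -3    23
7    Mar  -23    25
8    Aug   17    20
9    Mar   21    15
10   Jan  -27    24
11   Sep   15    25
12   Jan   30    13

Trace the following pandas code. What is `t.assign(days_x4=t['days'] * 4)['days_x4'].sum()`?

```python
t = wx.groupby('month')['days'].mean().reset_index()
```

535.0

group by month, mean of days:
month
Aug    21.50
Dec    24.00
Feb    29.00
Jan    14.75
Jul     1.00
Mar    20.00
Sep    23.50
Name: days, dtype: float64
reset_index():
  month   days
0   Aug  21.50
1   Dec  24.00
2   Feb  29.00
3   Jan  14.75
4   Jul   1.00
5   Mar  20.00
6   Sep  23.50
add column days_x4 = t['days'] * 4:
  month   days  days_x4
0   Aug  21.50     86.0
1   Dec  24.00     96.0
2   Feb  29.00    116.0
3   Jan  14.75     59.0
4   Jul   1.00      4.0
5   Mar  20.00     80.0
6   Sep  23.50     94.0
Hence 535.0.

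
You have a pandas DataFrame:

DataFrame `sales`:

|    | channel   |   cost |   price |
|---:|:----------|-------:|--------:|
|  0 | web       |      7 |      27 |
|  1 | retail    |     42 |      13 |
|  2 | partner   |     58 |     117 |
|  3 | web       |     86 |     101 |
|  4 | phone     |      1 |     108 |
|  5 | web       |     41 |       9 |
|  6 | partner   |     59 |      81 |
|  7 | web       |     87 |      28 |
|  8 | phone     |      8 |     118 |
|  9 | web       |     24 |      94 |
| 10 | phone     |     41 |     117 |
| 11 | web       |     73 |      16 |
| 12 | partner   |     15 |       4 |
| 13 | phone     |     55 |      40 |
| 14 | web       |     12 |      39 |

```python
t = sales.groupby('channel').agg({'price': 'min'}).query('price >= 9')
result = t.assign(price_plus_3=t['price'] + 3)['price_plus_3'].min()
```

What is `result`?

group by channel, min of price:
         price
channel       
partner      4
phone       40
retail      13
web          9
filter rows where price >= 9:
         price
channel       
phone       40
retail      13
web          9
add column price_plus_3 = t['price'] + 3:
         price  price_plus_3
channel                     
phone       40            43
retail      13            16
web          9            12
Then the min of column 'price_plus_3': 12

12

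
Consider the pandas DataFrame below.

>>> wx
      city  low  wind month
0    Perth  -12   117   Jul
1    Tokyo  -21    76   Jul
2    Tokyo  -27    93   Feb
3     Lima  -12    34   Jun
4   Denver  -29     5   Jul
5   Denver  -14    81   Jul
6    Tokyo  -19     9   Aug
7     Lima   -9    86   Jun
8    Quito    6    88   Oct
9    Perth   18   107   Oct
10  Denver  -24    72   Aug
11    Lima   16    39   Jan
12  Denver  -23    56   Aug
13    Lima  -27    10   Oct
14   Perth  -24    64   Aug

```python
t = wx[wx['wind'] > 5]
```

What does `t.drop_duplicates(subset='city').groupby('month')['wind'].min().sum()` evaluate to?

198

filter rows where wind > 5:
      city  low  wind month
0    Perth  -12   117   Jul
1    Tokyo  -21    76   Jul
2    Tokyo  -27    93   Feb
3     Lima  -12    34   Jun
5   Denver  -14    81   Jul
6    Tokyo  -19     9   Aug
7     Lima   -9    86   Jun
8    Quito    6    88   Oct
9    Perth   18   107   Oct
10  Denver  -24    72   Aug
11    Lima   16    39   Jan
12  Denver  -23    56   Aug
13    Lima  -27    10   Oct
14   Perth  -24    64   Aug
drop duplicate city (keep=first):
     city  low  wind month
0   Perth  -12   117   Jul
1   Tokyo  -21    76   Jul
3    Lima  -12    34   Jun
5  Denver  -14    81   Jul
8   Quito    6    88   Oct
group by month, min of wind:
month
Jul    76
Jun    34
Oct    88
Name: wind, dtype: int64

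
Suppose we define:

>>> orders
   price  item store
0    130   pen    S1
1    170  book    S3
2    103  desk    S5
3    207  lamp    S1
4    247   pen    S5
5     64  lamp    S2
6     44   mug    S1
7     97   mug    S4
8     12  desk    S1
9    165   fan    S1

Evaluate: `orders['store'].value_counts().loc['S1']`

5

value_counts of store:
store
S1    5
S5    2
S3    1
S2    1
S4    1
Name: count, dtype: int64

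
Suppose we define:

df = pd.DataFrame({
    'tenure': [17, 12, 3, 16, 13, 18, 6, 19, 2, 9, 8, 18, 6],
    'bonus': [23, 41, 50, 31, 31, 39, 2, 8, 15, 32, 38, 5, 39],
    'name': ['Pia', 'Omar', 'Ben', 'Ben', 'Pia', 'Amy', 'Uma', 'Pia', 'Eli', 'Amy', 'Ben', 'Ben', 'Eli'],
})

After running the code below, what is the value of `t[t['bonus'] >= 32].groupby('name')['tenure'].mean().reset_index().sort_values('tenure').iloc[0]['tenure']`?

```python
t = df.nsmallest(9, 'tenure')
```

5.5

take 9 rows with smallest tenure:
    tenure  bonus  name
8        2     15   Eli
2        3     50   Ben
6        6      2   Uma
12       6     39   Eli
10       8     38   Ben
9        9     32   Amy
1       12     41  Omar
4       13     31   Pia
3       16     31   Ben
filter rows where bonus >= 32:
    tenure  bonus  name
2        3     50   Ben
12       6     39   Eli
10       8     38   Ben
9        9     32   Amy
1       12     41  Omar
group by name, mean of tenure:
name
Amy      9.0
Ben      5.5
Eli      6.0
Omar    12.0
Name: tenure, dtype: float64
reset_index():
   name  tenure
0   Amy     9.0
1   Ben     5.5
2   Eli     6.0
3  Omar    12.0
sort by tenure:
   name  tenure
1   Ben     5.5
2   Eli     6.0
0   Amy     9.0
3  Omar    12.0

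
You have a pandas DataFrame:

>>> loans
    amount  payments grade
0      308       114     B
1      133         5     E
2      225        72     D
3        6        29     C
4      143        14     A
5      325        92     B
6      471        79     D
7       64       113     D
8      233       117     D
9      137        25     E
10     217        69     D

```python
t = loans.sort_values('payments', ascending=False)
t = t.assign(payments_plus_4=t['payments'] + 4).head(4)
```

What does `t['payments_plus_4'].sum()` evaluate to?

sort by payments descending:
    amount  payments grade
8      233       117     D
0      308       114     B
7       64       113     D
5      325        92     B
6      471        79     D
2      225        72     D
10     217        69     D
3        6        29     C
9      137        25     E
4      143        14     A
1      133         5     E
add column payments_plus_4 = t['payments'] + 4:
    amount  payments grade  payments_plus_4
8      233       117     D              121
0      308       114     B              118
7       64       113     D              117
5      325        92     B               96
6      471        79     D               83
2      225        72     D               76
10     217        69     D               73
3        6        29     C               33
9      137        25     E               29
4      143        14     A               18
1      133         5     E                9
take first 4 rows:
   amount  payments grade  payments_plus_4
8     233       117     D              121
0     308       114     B              118
7      64       113     D              117
5     325        92     B               96
sum of column 'payments_plus_4' → 452

452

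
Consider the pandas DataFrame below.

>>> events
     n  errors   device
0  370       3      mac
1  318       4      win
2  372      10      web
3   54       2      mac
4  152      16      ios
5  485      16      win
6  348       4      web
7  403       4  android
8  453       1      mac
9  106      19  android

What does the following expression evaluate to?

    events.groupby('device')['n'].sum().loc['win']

group by device, sum of n:
device
android    509
ios        152
mac        877
web        720
win        803
Name: n, dtype: int64

803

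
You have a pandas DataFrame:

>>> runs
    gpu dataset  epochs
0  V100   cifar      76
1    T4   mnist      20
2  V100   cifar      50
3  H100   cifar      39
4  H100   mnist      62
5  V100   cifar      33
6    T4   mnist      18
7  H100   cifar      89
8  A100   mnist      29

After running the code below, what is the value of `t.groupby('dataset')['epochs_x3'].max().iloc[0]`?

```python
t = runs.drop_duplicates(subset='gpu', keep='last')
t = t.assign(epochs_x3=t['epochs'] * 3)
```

drop duplicate gpu (keep=last):
    gpu dataset  epochs
5  V100   cifar      33
6    T4   mnist      18
7  H100   cifar      89
8  A100   mnist      29
add column epochs_x3 = t['epochs'] * 3:
    gpu dataset  epochs  epochs_x3
5  V100   cifar      33         99
6    T4   mnist      18         54
7  H100   cifar      89        267
8  A100   mnist      29         87
group by dataset, max of epochs_x3:
dataset
cifar    267
mnist     87
Name: epochs_x3, dtype: int64
Hence 267.

267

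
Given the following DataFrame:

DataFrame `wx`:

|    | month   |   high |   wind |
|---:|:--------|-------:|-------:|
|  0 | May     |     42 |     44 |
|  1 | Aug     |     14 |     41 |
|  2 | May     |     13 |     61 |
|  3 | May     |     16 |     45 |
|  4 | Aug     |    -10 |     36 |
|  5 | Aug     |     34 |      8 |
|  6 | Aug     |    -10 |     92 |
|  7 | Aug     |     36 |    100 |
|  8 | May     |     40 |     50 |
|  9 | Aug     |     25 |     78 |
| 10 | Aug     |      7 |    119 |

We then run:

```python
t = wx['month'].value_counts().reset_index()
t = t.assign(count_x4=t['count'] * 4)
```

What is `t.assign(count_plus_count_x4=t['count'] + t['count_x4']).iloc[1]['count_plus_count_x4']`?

value_counts of month:
month
Aug    7
May    4
Name: count, dtype: int64
reset_index():
  month  count
0   Aug      7
1   May      4
add column count_x4 = t['count'] * 4:
  month  count  count_x4
0   Aug      7        28
1   May      4        16
add column count_plus_count_x4 = t['count'] + t['count_x4']:
  month  count  count_x4  count_plus_count_x4
0   Aug      7        28                   35
1   May      4        16                   20
Finally, value at position 1, column 'count_plus_count_x4' = 20.

20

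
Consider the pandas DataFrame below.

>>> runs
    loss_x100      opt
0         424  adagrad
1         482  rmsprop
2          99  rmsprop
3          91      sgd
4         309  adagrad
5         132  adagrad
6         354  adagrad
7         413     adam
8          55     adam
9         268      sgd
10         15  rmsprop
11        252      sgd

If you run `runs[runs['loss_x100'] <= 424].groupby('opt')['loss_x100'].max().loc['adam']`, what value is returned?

filter rows where loss_x100 <= 424:
    loss_x100      opt
0         424  adagrad
2          99  rmsprop
3          91      sgd
4         309  adagrad
5         132  adagrad
6         354  adagrad
7         413     adam
8          55     adam
9         268      sgd
10         15  rmsprop
11        252      sgd
group by opt, max of loss_x100:
opt
adagrad    424
adam       413
rmsprop     99
sgd        268
Name: loss_x100, dtype: int64

413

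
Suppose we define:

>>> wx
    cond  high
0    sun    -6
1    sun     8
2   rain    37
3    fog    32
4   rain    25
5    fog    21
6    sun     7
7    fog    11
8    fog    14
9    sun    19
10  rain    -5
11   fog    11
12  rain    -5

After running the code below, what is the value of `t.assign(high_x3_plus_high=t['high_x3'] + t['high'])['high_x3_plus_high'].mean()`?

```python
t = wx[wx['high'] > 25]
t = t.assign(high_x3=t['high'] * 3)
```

138.0

filter rows where high > 25:
   cond  high
2  rain    37
3   fog    32
add column high_x3 = t['high'] * 3:
   cond  high  high_x3
2  rain    37      111
3   fog    32       96
add column high_x3_plus_high = t['high_x3'] + t['high']:
   cond  high  high_x3  high_x3_plus_high
2  rain    37      111                148
3   fog    32       96                128
mean of column 'high_x3_plus_high' → 138.0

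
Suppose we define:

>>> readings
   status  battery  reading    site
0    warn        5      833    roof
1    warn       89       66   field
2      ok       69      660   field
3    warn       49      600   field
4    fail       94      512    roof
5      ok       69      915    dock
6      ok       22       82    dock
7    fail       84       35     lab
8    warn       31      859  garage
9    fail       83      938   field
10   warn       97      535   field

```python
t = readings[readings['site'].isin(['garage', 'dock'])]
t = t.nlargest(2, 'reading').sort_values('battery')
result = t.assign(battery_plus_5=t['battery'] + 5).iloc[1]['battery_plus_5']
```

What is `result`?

filter rows where site in ['garage', 'dock']:
  status  battery  reading    site
5     ok       69      915    dock
6     ok       22       82    dock
8   warn       31      859  garage
take 2 rows with largest reading:
  status  battery  reading    site
5     ok       69      915    dock
8   warn       31      859  garage
sort by battery:
  status  battery  reading    site
8   warn       31      859  garage
5     ok       69      915    dock
add column battery_plus_5 = t['battery'] + 5:
  status  battery  reading    site  battery_plus_5
8   warn       31      859  garage              36
5     ok       69      915    dock              74

74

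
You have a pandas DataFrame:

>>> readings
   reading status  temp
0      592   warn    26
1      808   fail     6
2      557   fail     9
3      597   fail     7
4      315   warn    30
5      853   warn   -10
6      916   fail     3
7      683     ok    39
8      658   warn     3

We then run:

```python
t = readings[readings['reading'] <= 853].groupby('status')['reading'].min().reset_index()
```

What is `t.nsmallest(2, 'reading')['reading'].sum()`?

filter rows where reading <= 853:
   reading status  temp
0      592   warn    26
1      808   fail     6
2      557   fail     9
3      597   fail     7
4      315   warn    30
5      853   warn   -10
7      683     ok    39
8      658   warn     3
group by status, min of reading:
status
fail    557
ok      683
warn    315
Name: reading, dtype: int64
reset_index():
  status  reading
0   fail      557
1     ok      683
2   warn      315
take 2 rows with smallest reading:
  status  reading
2   warn      315
0   fail      557
Taking the sum of column 'reading' gives 872.

872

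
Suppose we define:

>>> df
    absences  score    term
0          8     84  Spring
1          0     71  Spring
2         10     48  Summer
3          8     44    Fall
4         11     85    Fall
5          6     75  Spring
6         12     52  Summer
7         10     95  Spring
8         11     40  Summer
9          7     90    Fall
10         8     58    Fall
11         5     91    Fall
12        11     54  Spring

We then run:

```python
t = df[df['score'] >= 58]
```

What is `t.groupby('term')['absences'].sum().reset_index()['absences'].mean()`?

27.5

filter rows where score >= 58:
    absences  score    term
0          8     84  Spring
1          0     71  Spring
4         11     85    Fall
5          6     75  Spring
7         10     95  Spring
9          7     90    Fall
10         8     58    Fall
11         5     91    Fall
group by term, sum of absences:
term
Fall      31
Spring    24
Name: absences, dtype: int64
reset_index():
     term  absences
0    Fall        31
1  Spring        24
mean of column 'absences' → 27.5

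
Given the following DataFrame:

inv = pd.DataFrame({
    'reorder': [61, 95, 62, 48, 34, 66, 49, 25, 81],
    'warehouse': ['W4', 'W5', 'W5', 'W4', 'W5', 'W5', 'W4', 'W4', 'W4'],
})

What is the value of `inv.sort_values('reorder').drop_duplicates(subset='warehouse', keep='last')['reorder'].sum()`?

176

sort by reorder:
   reorder warehouse
7       25        W4
4       34        W5
3       48        W4
6       49        W4
0       61        W4
2       62        W5
5       66        W5
8       81        W4
1       95        W5
drop duplicate warehouse (keep=last):
   reorder warehouse
8       81        W4
1       95        W5
Reading off the sum of column 'reorder', we get 176.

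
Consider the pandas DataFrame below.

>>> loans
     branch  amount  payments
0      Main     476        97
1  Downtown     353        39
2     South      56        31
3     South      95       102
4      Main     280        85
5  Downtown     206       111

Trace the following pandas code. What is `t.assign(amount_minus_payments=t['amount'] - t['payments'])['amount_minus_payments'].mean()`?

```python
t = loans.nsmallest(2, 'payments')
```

169.5

take 2 rows with smallest payments:
     branch  amount  payments
2     South      56        31
1  Downtown     353        39
add column amount_minus_payments = t['amount'] - t['payments']:
     branch  amount  payments  amount_minus_payments
2     South      56        31                     25
1  Downtown     353        39                    314
So mean() = 169.5.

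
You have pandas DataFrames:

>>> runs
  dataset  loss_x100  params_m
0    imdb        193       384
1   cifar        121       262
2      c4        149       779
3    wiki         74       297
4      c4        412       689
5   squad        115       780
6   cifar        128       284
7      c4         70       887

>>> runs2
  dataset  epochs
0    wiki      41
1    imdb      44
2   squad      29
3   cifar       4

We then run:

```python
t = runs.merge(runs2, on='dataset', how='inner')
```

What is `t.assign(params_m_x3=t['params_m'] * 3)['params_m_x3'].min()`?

merge on 'dataset' (how='inner') → 5 rows:
  dataset  loss_x100  params_m  epochs
0    imdb        193       384      44
1   cifar        121       262       4
2    wiki         74       297      41
3   squad        115       780      29
4   cifar        128       284       4
add column params_m_x3 = t['params_m'] * 3:
  dataset  loss_x100  params_m  epochs  params_m_x3
0    imdb        193       384      44         1152
1   cifar        121       262       4          786
2    wiki         74       297      41          891
3   squad        115       780      29         2340
4   cifar        128       284       4          852
So min() = 786.

786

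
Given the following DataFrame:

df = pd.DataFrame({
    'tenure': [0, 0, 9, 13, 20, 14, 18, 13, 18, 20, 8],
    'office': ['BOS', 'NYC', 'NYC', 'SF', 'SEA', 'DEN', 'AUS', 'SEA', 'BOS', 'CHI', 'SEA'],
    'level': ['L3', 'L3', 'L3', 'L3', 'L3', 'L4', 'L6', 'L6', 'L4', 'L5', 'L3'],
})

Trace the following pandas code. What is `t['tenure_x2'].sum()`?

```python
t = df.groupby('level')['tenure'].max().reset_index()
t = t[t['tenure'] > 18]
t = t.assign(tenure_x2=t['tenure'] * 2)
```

group by level, max of tenure:
level
L3    20
L4    18
L5    20
L6    18
Name: tenure, dtype: int64
reset_index():
  level  tenure
0    L3      20
1    L4      18
2    L5      20
3    L6      18
filter rows where tenure > 18:
  level  tenure
0    L3      20
2    L5      20
add column tenure_x2 = t['tenure'] * 2:
  level  tenure  tenure_x2
0    L3      20         40
2    L5      20         40
So sum() = 80.

80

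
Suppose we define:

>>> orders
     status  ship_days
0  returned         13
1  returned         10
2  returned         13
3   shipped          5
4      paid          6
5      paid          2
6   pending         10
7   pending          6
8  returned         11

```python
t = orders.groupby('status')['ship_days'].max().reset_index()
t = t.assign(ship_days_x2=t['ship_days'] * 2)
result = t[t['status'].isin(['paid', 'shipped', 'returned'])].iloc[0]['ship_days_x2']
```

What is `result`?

12

group by status, max of ship_days:
status
paid         6
pending     10
returned    13
shipped      5
Name: ship_days, dtype: int64
reset_index():
     status  ship_days
0      paid          6
1   pending         10
2  returned         13
3   shipped          5
add column ship_days_x2 = t['ship_days'] * 2:
     status  ship_days  ship_days_x2
0      paid          6            12
1   pending         10            20
2  returned         13            26
3   shipped          5            10
filter rows where status in ['paid', 'shipped', 'returned']:
     status  ship_days  ship_days_x2
0      paid          6            12
2  returned         13            26
3   shipped          5            10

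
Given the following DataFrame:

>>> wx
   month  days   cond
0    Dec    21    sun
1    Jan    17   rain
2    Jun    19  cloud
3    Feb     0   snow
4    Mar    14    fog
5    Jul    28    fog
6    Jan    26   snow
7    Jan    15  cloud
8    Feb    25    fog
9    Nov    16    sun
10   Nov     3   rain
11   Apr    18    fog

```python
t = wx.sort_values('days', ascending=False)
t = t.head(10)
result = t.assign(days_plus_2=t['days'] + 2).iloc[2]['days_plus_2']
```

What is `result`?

sort by days descending:
   month  days   cond
5    Jul    28    fog
6    Jan    26   snow
8    Feb    25    fog
0    Dec    21    sun
2    Jun    19  cloud
11   Apr    18    fog
1    Jan    17   rain
9    Nov    16    sun
7    Jan    15  cloud
4    Mar    14    fog
10   Nov     3   rain
3    Feb     0   snow
take first 10 rows:
   month  days   cond
5    Jul    28    fog
6    Jan    26   snow
8    Feb    25    fog
0    Dec    21    sun
2    Jun    19  cloud
11   Apr    18    fog
1    Jan    17   rain
9    Nov    16    sun
7    Jan    15  cloud
4    Mar    14    fog
add column days_plus_2 = t['days'] + 2:
   month  days   cond  days_plus_2
5    Jul    28    fog           30
6    Jan    26   snow           28
8    Feb    25    fog           27
0    Dec    21    sun           23
2    Jun    19  cloud           21
11   Apr    18    fog           20
1    Jan    17   rain           19
9    Nov    16    sun           18
7    Jan    15  cloud           17
4    Mar    14    fog           16
So iloc[2]['days_plus_2'] = 27.

27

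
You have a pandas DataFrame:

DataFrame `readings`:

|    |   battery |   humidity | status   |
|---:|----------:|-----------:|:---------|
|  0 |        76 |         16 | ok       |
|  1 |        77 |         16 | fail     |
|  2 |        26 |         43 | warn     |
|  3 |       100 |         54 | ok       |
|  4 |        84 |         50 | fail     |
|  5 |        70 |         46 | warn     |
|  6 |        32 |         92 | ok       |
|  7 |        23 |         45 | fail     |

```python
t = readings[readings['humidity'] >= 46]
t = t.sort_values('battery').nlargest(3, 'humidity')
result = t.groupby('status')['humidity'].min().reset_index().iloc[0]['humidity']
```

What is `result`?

50

filter rows where humidity >= 46:
   battery  humidity status
3      100        54     ok
4       84        50   fail
5       70        46   warn
6       32        92     ok
sort by battery:
   battery  humidity status
6       32        92     ok
5       70        46   warn
4       84        50   fail
3      100        54     ok
take 3 rows with largest humidity:
   battery  humidity status
6       32        92     ok
3      100        54     ok
4       84        50   fail
group by status, min of humidity:
status
fail    50
ok      54
Name: humidity, dtype: int64
reset_index():
  status  humidity
0   fail        50
1     ok        54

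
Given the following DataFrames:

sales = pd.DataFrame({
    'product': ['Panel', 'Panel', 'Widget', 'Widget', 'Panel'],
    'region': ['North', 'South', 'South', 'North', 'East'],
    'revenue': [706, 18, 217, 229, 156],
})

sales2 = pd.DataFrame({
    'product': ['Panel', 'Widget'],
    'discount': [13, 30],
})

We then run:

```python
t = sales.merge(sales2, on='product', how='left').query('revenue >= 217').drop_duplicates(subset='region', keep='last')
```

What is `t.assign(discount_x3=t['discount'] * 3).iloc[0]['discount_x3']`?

90

merge on 'product' (how='left') → 5 rows:
  product region  revenue  discount
0   Panel  North      706        13
1   Panel  South       18        13
2  Widget  South      217        30
3  Widget  North      229        30
4   Panel   East      156        13
filter rows where revenue >= 217:
  product region  revenue  discount
0   Panel  North      706        13
2  Widget  South      217        30
3  Widget  North      229        30
drop duplicate region (keep=last):
  product region  revenue  discount
2  Widget  South      217        30
3  Widget  North      229        30
add column discount_x3 = t['discount'] * 3:
  product region  revenue  discount  discount_x3
2  Widget  South      217        30           90
3  Widget  North      229        30           90
So iloc[0]['discount_x3'] = 90.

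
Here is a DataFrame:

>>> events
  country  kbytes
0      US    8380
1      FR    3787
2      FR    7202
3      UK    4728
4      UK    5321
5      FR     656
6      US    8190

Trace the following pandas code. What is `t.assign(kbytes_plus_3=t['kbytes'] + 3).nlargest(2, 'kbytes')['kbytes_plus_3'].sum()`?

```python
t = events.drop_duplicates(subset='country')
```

drop duplicate country (keep=first):
  country  kbytes
0      US    8380
1      FR    3787
3      UK    4728
add column kbytes_plus_3 = t['kbytes'] + 3:
  country  kbytes  kbytes_plus_3
0      US    8380           8383
1      FR    3787           3790
3      UK    4728           4731
take 2 rows with largest kbytes:
  country  kbytes  kbytes_plus_3
0      US    8380           8383
3      UK    4728           4731

13114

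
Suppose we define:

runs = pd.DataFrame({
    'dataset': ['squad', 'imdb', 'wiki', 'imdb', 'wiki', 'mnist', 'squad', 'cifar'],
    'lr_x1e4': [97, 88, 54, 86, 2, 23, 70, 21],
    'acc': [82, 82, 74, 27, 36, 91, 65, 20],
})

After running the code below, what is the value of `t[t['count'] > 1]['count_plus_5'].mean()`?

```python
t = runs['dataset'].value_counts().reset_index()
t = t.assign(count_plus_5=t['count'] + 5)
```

7.0

value_counts of dataset:
dataset
squad    2
imdb     2
wiki     2
mnist    1
cifar    1
Name: count, dtype: int64
reset_index():
  dataset  count
0   squad      2
1    imdb      2
2    wiki      2
3   mnist      1
4   cifar      1
add column count_plus_5 = t['count'] + 5:
  dataset  count  count_plus_5
0   squad      2             7
1    imdb      2             7
2    wiki      2             7
3   mnist      1             6
4   cifar      1             6
filter rows where count > 1:
  dataset  count  count_plus_5
0   squad      2             7
1    imdb      2             7
2    wiki      2             7
Then the mean of column 'count_plus_5': 7.0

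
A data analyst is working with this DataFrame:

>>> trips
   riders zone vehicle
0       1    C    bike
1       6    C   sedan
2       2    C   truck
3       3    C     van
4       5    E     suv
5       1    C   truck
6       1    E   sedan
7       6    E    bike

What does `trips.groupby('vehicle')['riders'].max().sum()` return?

group by vehicle, max of riders:
vehicle
bike     6
sedan    6
suv      5
truck    2
van      3
Name: riders, dtype: int64
Taking the sum of the resulting series gives 22.

22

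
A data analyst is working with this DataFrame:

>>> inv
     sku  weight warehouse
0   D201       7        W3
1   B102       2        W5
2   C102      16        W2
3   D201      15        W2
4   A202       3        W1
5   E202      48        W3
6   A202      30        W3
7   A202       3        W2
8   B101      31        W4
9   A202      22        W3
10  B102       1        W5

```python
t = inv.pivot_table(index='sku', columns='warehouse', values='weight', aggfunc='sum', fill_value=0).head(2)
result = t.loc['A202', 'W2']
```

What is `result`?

pivot: rows=sku, cols=warehouse, sum(weight):
warehouse  W1  W2  W3  W4  W5
sku                          
A202        3   3  52   0   0
B101        0   0   0  31   0
B102        0   0   0   0   3
C102        0  16   0   0   0
D201        0  15   7   0   0
E202        0   0  48   0   0
take first 2 rows:
warehouse  W1  W2  W3  W4  W5
sku                          
A202        3   3  52   0   0
B101        0   0   0  31   0

3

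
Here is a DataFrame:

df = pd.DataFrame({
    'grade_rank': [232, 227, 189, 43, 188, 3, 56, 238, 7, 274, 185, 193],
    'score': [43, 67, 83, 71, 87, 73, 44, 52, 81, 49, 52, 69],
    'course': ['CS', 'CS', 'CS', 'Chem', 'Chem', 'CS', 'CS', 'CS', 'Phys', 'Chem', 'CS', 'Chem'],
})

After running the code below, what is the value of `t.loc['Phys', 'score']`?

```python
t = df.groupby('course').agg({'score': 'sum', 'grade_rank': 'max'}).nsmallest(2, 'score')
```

group by course: sum(score), max(grade_rank):
        score  grade_rank
course                   
CS        414         238
Chem      276         274
Phys       81           7
take 2 rows with smallest score:
        score  grade_rank
course                   
Phys       81           7
Chem      276         274
Taking the value at row 'Phys', column 'score' gives 81.

81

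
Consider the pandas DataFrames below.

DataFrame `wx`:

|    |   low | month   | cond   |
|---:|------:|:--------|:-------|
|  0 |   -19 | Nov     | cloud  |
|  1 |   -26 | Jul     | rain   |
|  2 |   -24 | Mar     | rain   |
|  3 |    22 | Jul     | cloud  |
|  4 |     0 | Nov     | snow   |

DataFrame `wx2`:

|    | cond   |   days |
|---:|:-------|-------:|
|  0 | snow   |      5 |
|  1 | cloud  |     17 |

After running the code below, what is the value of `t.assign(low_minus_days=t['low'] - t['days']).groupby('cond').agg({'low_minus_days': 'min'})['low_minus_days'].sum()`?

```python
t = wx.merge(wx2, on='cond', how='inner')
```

-41

merge on 'cond' (how='inner') → 3 rows:
   low month   cond  days
0  -19   Nov  cloud    17
1   22   Jul  cloud    17
2    0   Nov   snow     5
add column low_minus_days = t['low'] - t['days']:
   low month   cond  days  low_minus_days
0  -19   Nov  cloud    17             -36
1   22   Jul  cloud    17               5
2    0   Nov   snow     5              -5
group by cond, min of low_minus_days:
       low_minus_days
cond                 
cloud             -36
snow               -5
Then the sum of column 'low_minus_days': -41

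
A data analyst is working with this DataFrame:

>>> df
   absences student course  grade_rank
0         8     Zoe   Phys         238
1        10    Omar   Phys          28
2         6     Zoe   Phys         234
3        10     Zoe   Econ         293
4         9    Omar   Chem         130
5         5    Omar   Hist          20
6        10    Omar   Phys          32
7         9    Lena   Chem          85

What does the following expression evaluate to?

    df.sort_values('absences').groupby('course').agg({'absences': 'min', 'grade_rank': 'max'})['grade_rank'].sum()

681

sort by absences:
   absences student course  grade_rank
5         5    Omar   Hist          20
2         6     Zoe   Phys         234
0         8     Zoe   Phys         238
4         9    Omar   Chem         130
7         9    Lena   Chem          85
1        10    Omar   Phys          28
3        10     Zoe   Econ         293
6        10    Omar   Phys          32
group by course: min(absences), max(grade_rank):
        absences  grade_rank
course                      
Chem           9         130
Econ          10         293
Hist           5          20
Phys           6         238
So sum() = 681.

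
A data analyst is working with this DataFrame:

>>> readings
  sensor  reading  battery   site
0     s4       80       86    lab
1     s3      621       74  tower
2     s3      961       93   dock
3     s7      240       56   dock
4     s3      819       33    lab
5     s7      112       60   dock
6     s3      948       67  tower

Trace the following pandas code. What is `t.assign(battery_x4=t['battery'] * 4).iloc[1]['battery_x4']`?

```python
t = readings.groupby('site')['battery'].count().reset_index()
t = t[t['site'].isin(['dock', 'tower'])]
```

8

group by site, count of battery:
site
dock     3
lab      2
tower    2
Name: battery, dtype: int64
reset_index():
    site  battery
0   dock        3
1    lab        2
2  tower        2
filter rows where site in ['dock', 'tower']:
    site  battery
0   dock        3
2  tower        2
add column battery_x4 = t['battery'] * 4:
    site  battery  battery_x4
0   dock        3          12
2  tower        2           8
value at position 1, column 'battery_x4' → 8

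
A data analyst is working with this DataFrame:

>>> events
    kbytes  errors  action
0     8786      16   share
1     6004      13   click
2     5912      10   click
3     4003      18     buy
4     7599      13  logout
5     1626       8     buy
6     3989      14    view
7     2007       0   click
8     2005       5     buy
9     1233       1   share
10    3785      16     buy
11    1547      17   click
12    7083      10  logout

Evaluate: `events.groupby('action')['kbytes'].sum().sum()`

55579

group by action, sum of kbytes:
action
buy       11419
click     15470
logout    14682
share     10019
view       3989
Name: kbytes, dtype: int64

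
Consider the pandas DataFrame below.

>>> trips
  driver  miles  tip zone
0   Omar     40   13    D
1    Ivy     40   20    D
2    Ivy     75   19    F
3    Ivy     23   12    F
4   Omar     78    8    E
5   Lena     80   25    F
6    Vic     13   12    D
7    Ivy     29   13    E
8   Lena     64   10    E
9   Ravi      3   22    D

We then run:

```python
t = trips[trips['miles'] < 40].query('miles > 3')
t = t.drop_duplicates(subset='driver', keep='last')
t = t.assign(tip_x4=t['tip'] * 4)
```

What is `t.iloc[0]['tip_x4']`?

filter rows where miles < 40:
  driver  miles  tip zone
3    Ivy     23   12    F
6    Vic     13   12    D
7    Ivy     29   13    E
9   Ravi      3   22    D
filter rows where miles > 3:
  driver  miles  tip zone
3    Ivy     23   12    F
6    Vic     13   12    D
7    Ivy     29   13    E
drop duplicate driver (keep=last):
  driver  miles  tip zone
6    Vic     13   12    D
7    Ivy     29   13    E
add column tip_x4 = t['tip'] * 4:
  driver  miles  tip zone  tip_x4
6    Vic     13   12    D      48
7    Ivy     29   13    E      52

48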